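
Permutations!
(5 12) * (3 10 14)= [0, 1, 2, 10, 4, 12, 6, 7, 8, 9, 14, 11, 5, 13, 3]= (3 10 14)(5 12)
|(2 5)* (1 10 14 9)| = 4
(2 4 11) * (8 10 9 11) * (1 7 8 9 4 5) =(1 7 8 10 4 9 11 2 5) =[0, 7, 5, 3, 9, 1, 6, 8, 10, 11, 4, 2]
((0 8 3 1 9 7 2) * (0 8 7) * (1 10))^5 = (0 10 2 9 3 7 1 8) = ((0 7 2 8 3 10 1 9))^5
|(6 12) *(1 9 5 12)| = 5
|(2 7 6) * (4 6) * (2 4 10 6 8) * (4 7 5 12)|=|(2 5 12 4 8)(6 7 10)|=15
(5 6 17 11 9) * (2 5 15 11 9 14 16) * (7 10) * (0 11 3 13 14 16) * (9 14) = (0 11 16 2 5 6 17 14)(3 13 9 15)(7 10) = [11, 1, 5, 13, 4, 6, 17, 10, 8, 15, 7, 16, 12, 9, 0, 3, 2, 14]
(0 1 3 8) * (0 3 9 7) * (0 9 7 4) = (0 1 7 9 4)(3 8) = [1, 7, 2, 8, 0, 5, 6, 9, 3, 4]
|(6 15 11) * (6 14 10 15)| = 4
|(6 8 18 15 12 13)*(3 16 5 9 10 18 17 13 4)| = 36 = |(3 16 5 9 10 18 15 12 4)(6 8 17 13)|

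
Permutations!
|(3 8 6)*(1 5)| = |(1 5)(3 8 6)| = 6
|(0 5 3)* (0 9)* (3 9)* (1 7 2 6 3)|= 15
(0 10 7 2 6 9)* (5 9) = (0 10 7 2 6 5 9) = [10, 1, 6, 3, 4, 9, 5, 2, 8, 0, 7]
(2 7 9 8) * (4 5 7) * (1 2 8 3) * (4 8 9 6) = (1 2 8 9 3)(4 5 7 6) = [0, 2, 8, 1, 5, 7, 4, 6, 9, 3]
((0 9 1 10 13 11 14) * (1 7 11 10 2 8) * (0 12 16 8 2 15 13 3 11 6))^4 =((0 9 7 6)(1 15 13 10 3 11 14 12 16 8))^4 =(1 3 16 13 14)(8 10 12 15 11)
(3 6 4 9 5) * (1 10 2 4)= (1 10 2 4 9 5 3 6)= [0, 10, 4, 6, 9, 3, 1, 7, 8, 5, 2]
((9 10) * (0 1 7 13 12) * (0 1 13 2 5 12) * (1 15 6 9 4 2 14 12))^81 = (0 13)(1 15 4 7 6 2 14 9 5 12 10)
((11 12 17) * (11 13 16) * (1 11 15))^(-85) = (1 15 16 13 17 12 11) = ((1 11 12 17 13 16 15))^(-85)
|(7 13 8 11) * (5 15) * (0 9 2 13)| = 14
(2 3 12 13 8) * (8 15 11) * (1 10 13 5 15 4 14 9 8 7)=(1 10 13 4 14 9 8 2 3 12 5 15 11 7)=[0, 10, 3, 12, 14, 15, 6, 1, 2, 8, 13, 7, 5, 4, 9, 11]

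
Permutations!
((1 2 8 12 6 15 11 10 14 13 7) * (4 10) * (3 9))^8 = ((1 2 8 12 6 15 11 4 10 14 13 7)(3 9))^8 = (1 10 6)(2 14 15)(4 12 7)(8 13 11)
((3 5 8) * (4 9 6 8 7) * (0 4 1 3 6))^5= ((0 4 9)(1 3 5 7)(6 8))^5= (0 9 4)(1 3 5 7)(6 8)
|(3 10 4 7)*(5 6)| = |(3 10 4 7)(5 6)| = 4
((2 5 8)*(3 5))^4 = (8)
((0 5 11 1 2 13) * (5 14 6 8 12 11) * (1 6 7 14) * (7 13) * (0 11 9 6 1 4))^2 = ((0 4)(1 2 7 14 13 11)(6 8 12 9))^2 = (1 7 13)(2 14 11)(6 12)(8 9)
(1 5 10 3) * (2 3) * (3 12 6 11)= (1 5 10 2 12 6 11 3)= [0, 5, 12, 1, 4, 10, 11, 7, 8, 9, 2, 3, 6]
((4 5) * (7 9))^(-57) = ((4 5)(7 9))^(-57) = (4 5)(7 9)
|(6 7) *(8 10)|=2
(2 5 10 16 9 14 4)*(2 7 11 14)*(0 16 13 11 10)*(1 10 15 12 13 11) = [16, 10, 5, 3, 7, 0, 6, 15, 8, 2, 11, 14, 13, 1, 4, 12, 9] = (0 16 9 2 5)(1 10 11 14 4 7 15 12 13)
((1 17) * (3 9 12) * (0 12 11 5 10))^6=(17)(0 10 5 11 9 3 12)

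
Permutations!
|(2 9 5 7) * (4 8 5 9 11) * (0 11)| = 7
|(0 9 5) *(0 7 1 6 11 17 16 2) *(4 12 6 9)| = 8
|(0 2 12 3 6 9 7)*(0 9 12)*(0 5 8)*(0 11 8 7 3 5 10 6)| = 18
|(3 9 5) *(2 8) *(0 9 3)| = 6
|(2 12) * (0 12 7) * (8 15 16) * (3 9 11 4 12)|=|(0 3 9 11 4 12 2 7)(8 15 16)|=24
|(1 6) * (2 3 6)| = 4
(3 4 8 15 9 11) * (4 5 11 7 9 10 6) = (3 5 11)(4 8 15 10 6)(7 9) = [0, 1, 2, 5, 8, 11, 4, 9, 15, 7, 6, 3, 12, 13, 14, 10]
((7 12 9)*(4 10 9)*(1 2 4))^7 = ((1 2 4 10 9 7 12))^7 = (12)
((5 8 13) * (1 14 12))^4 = ((1 14 12)(5 8 13))^4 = (1 14 12)(5 8 13)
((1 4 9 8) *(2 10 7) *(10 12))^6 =(1 9)(2 10)(4 8)(7 12)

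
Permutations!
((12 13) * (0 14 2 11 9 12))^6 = ((0 14 2 11 9 12 13))^6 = (0 13 12 9 11 2 14)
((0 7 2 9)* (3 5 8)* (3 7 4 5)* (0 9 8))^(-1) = ((9)(0 4 5)(2 8 7))^(-1) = (9)(0 5 4)(2 7 8)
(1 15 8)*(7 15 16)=[0, 16, 2, 3, 4, 5, 6, 15, 1, 9, 10, 11, 12, 13, 14, 8, 7]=(1 16 7 15 8)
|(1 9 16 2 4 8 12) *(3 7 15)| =21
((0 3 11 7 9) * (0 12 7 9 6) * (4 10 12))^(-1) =(0 6 7 12 10 4 9 11 3)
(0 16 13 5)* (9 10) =(0 16 13 5)(9 10) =[16, 1, 2, 3, 4, 0, 6, 7, 8, 10, 9, 11, 12, 5, 14, 15, 13]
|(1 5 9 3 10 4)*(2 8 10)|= 8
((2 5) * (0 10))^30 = ((0 10)(2 5))^30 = (10)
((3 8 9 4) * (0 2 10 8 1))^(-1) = (0 1 3 4 9 8 10 2)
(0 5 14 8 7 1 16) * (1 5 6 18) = (0 6 18 1 16)(5 14 8 7) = [6, 16, 2, 3, 4, 14, 18, 5, 7, 9, 10, 11, 12, 13, 8, 15, 0, 17, 1]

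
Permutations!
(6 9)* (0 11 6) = (0 11 6 9) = [11, 1, 2, 3, 4, 5, 9, 7, 8, 0, 10, 6]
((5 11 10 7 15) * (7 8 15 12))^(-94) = (5 11 10 8 15)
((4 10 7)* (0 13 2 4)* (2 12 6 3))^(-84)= (0 4 6)(2 12 7)(3 13 10)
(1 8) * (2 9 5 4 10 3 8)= (1 2 9 5 4 10 3 8)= [0, 2, 9, 8, 10, 4, 6, 7, 1, 5, 3]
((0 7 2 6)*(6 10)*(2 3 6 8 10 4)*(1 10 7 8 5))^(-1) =((0 8 7 3 6)(1 10 5)(2 4))^(-1) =(0 6 3 7 8)(1 5 10)(2 4)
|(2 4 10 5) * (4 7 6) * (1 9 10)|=|(1 9 10 5 2 7 6 4)|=8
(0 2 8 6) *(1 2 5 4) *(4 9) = (0 5 9 4 1 2 8 6) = [5, 2, 8, 3, 1, 9, 0, 7, 6, 4]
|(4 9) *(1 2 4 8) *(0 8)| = 6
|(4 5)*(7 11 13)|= 6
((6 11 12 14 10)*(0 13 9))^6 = (6 11 12 14 10)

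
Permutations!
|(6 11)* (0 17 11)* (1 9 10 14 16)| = |(0 17 11 6)(1 9 10 14 16)| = 20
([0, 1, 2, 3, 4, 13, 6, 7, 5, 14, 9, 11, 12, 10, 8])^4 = [0, 1, 2, 3, 4, 14, 6, 7, 9, 13, 5, 11, 12, 8, 10]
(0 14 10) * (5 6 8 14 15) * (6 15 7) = [7, 1, 2, 3, 4, 15, 8, 6, 14, 9, 0, 11, 12, 13, 10, 5] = (0 7 6 8 14 10)(5 15)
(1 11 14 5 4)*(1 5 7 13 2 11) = (2 11 14 7 13)(4 5) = [0, 1, 11, 3, 5, 4, 6, 13, 8, 9, 10, 14, 12, 2, 7]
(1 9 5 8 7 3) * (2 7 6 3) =(1 9 5 8 6 3)(2 7) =[0, 9, 7, 1, 4, 8, 3, 2, 6, 5]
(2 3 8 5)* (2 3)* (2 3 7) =(2 3 8 5 7) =[0, 1, 3, 8, 4, 7, 6, 2, 5]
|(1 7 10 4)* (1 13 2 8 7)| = |(2 8 7 10 4 13)| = 6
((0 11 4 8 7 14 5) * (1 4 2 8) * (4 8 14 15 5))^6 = (0 8 2 15 4)(1 11 7 14 5)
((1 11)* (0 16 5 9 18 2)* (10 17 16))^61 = (0 9 17 2 5 10 18 16)(1 11)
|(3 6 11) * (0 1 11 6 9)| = |(0 1 11 3 9)| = 5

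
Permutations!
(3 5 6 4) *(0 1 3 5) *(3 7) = [1, 7, 2, 0, 5, 6, 4, 3] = (0 1 7 3)(4 5 6)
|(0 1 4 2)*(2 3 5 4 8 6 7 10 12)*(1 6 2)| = |(0 6 7 10 12 1 8 2)(3 5 4)| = 24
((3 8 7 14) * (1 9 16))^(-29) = ((1 9 16)(3 8 7 14))^(-29) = (1 9 16)(3 14 7 8)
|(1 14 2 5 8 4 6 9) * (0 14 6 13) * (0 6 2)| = |(0 14)(1 2 5 8 4 13 6 9)| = 8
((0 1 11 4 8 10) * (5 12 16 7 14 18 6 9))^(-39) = ((0 1 11 4 8 10)(5 12 16 7 14 18 6 9))^(-39) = (0 4)(1 8)(5 12 16 7 14 18 6 9)(10 11)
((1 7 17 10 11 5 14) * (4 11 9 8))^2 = (1 17 9 4 5)(7 10 8 11 14) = ((1 7 17 10 9 8 4 11 5 14))^2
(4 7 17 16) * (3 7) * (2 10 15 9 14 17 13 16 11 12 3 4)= [0, 1, 10, 7, 4, 5, 6, 13, 8, 14, 15, 12, 3, 16, 17, 9, 2, 11]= (2 10 15 9 14 17 11 12 3 7 13 16)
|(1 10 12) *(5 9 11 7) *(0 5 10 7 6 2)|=12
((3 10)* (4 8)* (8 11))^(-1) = (3 10)(4 8 11)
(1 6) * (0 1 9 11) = (0 1 6 9 11) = [1, 6, 2, 3, 4, 5, 9, 7, 8, 11, 10, 0]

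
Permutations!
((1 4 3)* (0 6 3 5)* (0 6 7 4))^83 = ((0 7 4 5 6 3 1))^83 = (0 1 3 6 5 4 7)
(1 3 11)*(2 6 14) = (1 3 11)(2 6 14) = [0, 3, 6, 11, 4, 5, 14, 7, 8, 9, 10, 1, 12, 13, 2]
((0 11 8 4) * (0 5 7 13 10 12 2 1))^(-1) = (0 1 2 12 10 13 7 5 4 8 11) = ((0 11 8 4 5 7 13 10 12 2 1))^(-1)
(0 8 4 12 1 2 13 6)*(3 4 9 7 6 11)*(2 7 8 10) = [10, 7, 13, 4, 12, 5, 0, 6, 9, 8, 2, 3, 1, 11] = (0 10 2 13 11 3 4 12 1 7 6)(8 9)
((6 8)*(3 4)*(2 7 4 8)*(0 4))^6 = (0 7 2 6 8 3 4)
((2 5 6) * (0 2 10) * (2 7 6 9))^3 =(0 10 6 7)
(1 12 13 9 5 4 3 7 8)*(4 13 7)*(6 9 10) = [0, 12, 2, 4, 3, 13, 9, 8, 1, 5, 6, 11, 7, 10] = (1 12 7 8)(3 4)(5 13 10 6 9)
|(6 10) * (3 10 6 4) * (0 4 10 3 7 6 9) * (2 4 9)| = 4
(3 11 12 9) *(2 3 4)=(2 3 11 12 9 4)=[0, 1, 3, 11, 2, 5, 6, 7, 8, 4, 10, 12, 9]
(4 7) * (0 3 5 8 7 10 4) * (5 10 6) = (0 3 10 4 6 5 8 7) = [3, 1, 2, 10, 6, 8, 5, 0, 7, 9, 4]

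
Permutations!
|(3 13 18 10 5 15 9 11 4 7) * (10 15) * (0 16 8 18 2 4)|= 70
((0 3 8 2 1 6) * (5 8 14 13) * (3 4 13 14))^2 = (14)(0 13 8 1)(2 6 4 5)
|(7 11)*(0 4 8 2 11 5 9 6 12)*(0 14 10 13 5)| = |(0 4 8 2 11 7)(5 9 6 12 14 10 13)| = 42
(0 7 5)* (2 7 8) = (0 8 2 7 5) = [8, 1, 7, 3, 4, 0, 6, 5, 2]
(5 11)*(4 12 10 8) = (4 12 10 8)(5 11) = [0, 1, 2, 3, 12, 11, 6, 7, 4, 9, 8, 5, 10]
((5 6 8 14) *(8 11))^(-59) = ((5 6 11 8 14))^(-59) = (5 6 11 8 14)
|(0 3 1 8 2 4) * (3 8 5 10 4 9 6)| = |(0 8 2 9 6 3 1 5 10 4)| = 10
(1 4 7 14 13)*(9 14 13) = [0, 4, 2, 3, 7, 5, 6, 13, 8, 14, 10, 11, 12, 1, 9] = (1 4 7 13)(9 14)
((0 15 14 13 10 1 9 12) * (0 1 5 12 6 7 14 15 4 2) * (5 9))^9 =(15)(6 13)(7 10)(9 14)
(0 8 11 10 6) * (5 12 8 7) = (0 7 5 12 8 11 10 6) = [7, 1, 2, 3, 4, 12, 0, 5, 11, 9, 6, 10, 8]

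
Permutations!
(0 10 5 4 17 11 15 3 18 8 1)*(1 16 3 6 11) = (0 10 5 4 17 1)(3 18 8 16)(6 11 15) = [10, 0, 2, 18, 17, 4, 11, 7, 16, 9, 5, 15, 12, 13, 14, 6, 3, 1, 8]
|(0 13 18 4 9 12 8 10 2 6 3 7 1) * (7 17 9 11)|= |(0 13 18 4 11 7 1)(2 6 3 17 9 12 8 10)|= 56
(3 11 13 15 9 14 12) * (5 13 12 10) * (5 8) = [0, 1, 2, 11, 4, 13, 6, 7, 5, 14, 8, 12, 3, 15, 10, 9] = (3 11 12)(5 13 15 9 14 10 8)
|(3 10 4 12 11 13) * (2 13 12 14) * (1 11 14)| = 9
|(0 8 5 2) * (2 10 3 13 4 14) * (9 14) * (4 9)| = |(0 8 5 10 3 13 9 14 2)| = 9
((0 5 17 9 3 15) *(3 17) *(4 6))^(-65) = (0 15 3 5)(4 6)(9 17)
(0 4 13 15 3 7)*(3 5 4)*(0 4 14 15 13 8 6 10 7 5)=(0 3 5 14 15)(4 8 6 10 7)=[3, 1, 2, 5, 8, 14, 10, 4, 6, 9, 7, 11, 12, 13, 15, 0]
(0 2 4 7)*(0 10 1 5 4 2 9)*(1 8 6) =(0 9)(1 5 4 7 10 8 6) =[9, 5, 2, 3, 7, 4, 1, 10, 6, 0, 8]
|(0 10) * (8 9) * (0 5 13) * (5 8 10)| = 3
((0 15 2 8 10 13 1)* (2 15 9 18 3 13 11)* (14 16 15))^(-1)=((0 9 18 3 13 1)(2 8 10 11)(14 16 15))^(-1)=(0 1 13 3 18 9)(2 11 10 8)(14 15 16)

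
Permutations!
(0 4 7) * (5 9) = (0 4 7)(5 9) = [4, 1, 2, 3, 7, 9, 6, 0, 8, 5]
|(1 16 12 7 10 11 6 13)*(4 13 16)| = |(1 4 13)(6 16 12 7 10 11)| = 6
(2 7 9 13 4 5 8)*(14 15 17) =[0, 1, 7, 3, 5, 8, 6, 9, 2, 13, 10, 11, 12, 4, 15, 17, 16, 14] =(2 7 9 13 4 5 8)(14 15 17)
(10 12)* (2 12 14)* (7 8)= (2 12 10 14)(7 8)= [0, 1, 12, 3, 4, 5, 6, 8, 7, 9, 14, 11, 10, 13, 2]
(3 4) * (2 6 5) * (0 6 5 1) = [6, 0, 5, 4, 3, 2, 1] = (0 6 1)(2 5)(3 4)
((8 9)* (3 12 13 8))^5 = ((3 12 13 8 9))^5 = (13)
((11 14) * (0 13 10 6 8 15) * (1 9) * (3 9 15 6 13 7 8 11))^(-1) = ((0 7 8 6 11 14 3 9 1 15)(10 13))^(-1) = (0 15 1 9 3 14 11 6 8 7)(10 13)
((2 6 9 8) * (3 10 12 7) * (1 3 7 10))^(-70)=(12)(2 9)(6 8)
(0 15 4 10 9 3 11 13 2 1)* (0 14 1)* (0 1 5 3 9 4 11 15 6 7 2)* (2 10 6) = (0 2 1 14 5 3 15 11 13)(4 6 7 10) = [2, 14, 1, 15, 6, 3, 7, 10, 8, 9, 4, 13, 12, 0, 5, 11]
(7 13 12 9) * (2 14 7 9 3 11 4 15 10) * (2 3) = (2 14 7 13 12)(3 11 4 15 10) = [0, 1, 14, 11, 15, 5, 6, 13, 8, 9, 3, 4, 2, 12, 7, 10]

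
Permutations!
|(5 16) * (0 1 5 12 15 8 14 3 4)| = 10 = |(0 1 5 16 12 15 8 14 3 4)|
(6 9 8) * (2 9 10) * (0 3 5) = (0 3 5)(2 9 8 6 10) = [3, 1, 9, 5, 4, 0, 10, 7, 6, 8, 2]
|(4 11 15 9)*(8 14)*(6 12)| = 4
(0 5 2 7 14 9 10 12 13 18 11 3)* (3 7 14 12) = (0 5 2 14 9 10 3)(7 12 13 18 11) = [5, 1, 14, 0, 4, 2, 6, 12, 8, 10, 3, 7, 13, 18, 9, 15, 16, 17, 11]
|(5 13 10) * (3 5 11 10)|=6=|(3 5 13)(10 11)|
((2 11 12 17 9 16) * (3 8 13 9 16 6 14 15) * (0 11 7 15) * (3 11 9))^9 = ((0 9 6 14)(2 7 15 11 12 17 16)(3 8 13))^9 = (0 9 6 14)(2 15 12 16 7 11 17)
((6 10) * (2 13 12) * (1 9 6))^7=(1 10 6 9)(2 13 12)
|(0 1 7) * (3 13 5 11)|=|(0 1 7)(3 13 5 11)|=12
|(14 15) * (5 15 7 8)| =|(5 15 14 7 8)| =5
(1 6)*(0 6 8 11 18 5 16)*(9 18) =(0 6 1 8 11 9 18 5 16) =[6, 8, 2, 3, 4, 16, 1, 7, 11, 18, 10, 9, 12, 13, 14, 15, 0, 17, 5]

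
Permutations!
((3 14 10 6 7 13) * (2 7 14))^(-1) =((2 7 13 3)(6 14 10))^(-1) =(2 3 13 7)(6 10 14)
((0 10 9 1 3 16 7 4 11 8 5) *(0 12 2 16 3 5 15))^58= (0 2 15 12 8 5 11 1 4 9 7 10 16)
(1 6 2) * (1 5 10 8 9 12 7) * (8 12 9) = (1 6 2 5 10 12 7) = [0, 6, 5, 3, 4, 10, 2, 1, 8, 9, 12, 11, 7]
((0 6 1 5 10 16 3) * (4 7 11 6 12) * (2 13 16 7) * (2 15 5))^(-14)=(16)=((0 12 4 15 5 10 7 11 6 1 2 13 16 3))^(-14)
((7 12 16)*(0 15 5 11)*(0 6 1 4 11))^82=(0 15 5)(1 11)(4 6)(7 12 16)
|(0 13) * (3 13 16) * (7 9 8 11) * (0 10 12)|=12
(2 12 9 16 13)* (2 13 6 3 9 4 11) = (2 12 4 11)(3 9 16 6) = [0, 1, 12, 9, 11, 5, 3, 7, 8, 16, 10, 2, 4, 13, 14, 15, 6]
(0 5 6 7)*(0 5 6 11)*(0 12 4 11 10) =(0 6 7 5 10)(4 11 12) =[6, 1, 2, 3, 11, 10, 7, 5, 8, 9, 0, 12, 4]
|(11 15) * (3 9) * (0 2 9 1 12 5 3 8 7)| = 20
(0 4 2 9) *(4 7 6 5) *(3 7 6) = [6, 1, 9, 7, 2, 4, 5, 3, 8, 0] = (0 6 5 4 2 9)(3 7)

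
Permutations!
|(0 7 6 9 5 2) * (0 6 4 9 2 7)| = |(2 6)(4 9 5 7)| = 4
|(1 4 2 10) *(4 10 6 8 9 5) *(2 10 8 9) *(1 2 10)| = 8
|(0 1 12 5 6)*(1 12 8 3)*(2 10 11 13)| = |(0 12 5 6)(1 8 3)(2 10 11 13)| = 12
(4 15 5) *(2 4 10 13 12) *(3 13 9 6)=(2 4 15 5 10 9 6 3 13 12)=[0, 1, 4, 13, 15, 10, 3, 7, 8, 6, 9, 11, 2, 12, 14, 5]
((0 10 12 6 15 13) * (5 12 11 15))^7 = (0 11 13 10 15)(5 12 6)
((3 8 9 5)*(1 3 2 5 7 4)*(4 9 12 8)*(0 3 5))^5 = (0 2 5 1 4 3)(7 9)(8 12)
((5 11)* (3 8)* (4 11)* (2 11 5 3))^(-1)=(2 8 3 11)(4 5)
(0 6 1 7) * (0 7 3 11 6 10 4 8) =(0 10 4 8)(1 3 11 6) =[10, 3, 2, 11, 8, 5, 1, 7, 0, 9, 4, 6]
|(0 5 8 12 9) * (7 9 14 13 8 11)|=|(0 5 11 7 9)(8 12 14 13)|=20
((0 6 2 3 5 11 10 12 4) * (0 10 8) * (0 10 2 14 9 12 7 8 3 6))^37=(2 6 14 9 12 4)(3 5 11)(7 8 10)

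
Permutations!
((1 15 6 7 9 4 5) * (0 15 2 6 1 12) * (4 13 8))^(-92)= ((0 15 1 2 6 7 9 13 8 4 5 12))^(-92)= (0 6 8)(1 9 5)(2 13 12)(4 15 7)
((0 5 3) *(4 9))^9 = (4 9) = ((0 5 3)(4 9))^9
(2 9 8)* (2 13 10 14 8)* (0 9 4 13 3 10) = (0 9 2 4 13)(3 10 14 8) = [9, 1, 4, 10, 13, 5, 6, 7, 3, 2, 14, 11, 12, 0, 8]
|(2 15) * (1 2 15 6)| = 3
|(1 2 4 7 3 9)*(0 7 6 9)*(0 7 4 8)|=14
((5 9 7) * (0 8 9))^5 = ((0 8 9 7 5))^5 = (9)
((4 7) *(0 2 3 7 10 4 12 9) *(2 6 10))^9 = ((0 6 10 4 2 3 7 12 9))^9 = (12)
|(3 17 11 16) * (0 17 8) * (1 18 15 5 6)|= 30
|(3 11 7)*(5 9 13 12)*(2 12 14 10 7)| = |(2 12 5 9 13 14 10 7 3 11)| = 10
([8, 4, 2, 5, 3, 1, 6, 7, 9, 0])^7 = [8, 5, 2, 4, 1, 3, 6, 7, 9, 0]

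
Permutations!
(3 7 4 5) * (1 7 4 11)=(1 7 11)(3 4 5)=[0, 7, 2, 4, 5, 3, 6, 11, 8, 9, 10, 1]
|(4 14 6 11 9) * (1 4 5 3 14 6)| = |(1 4 6 11 9 5 3 14)| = 8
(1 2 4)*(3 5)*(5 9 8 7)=(1 2 4)(3 9 8 7 5)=[0, 2, 4, 9, 1, 3, 6, 5, 7, 8]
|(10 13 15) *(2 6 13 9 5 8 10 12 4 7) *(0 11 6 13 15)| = 36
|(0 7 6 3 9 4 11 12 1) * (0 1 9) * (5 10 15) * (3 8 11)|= |(0 7 6 8 11 12 9 4 3)(5 10 15)|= 9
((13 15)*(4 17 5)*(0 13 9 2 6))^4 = ((0 13 15 9 2 6)(4 17 5))^4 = (0 2 15)(4 17 5)(6 9 13)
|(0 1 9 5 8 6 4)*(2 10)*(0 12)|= |(0 1 9 5 8 6 4 12)(2 10)|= 8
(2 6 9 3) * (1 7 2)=[0, 7, 6, 1, 4, 5, 9, 2, 8, 3]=(1 7 2 6 9 3)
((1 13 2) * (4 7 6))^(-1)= ((1 13 2)(4 7 6))^(-1)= (1 2 13)(4 6 7)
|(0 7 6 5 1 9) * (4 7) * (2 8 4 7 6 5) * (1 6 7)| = |(0 1 9)(2 8 4 7 5 6)| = 6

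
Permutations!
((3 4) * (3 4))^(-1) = (4)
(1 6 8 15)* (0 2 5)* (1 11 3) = (0 2 5)(1 6 8 15 11 3) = [2, 6, 5, 1, 4, 0, 8, 7, 15, 9, 10, 3, 12, 13, 14, 11]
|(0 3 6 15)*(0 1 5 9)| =7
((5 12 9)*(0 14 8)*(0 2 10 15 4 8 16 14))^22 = (16)(2 15 8 10 4)(5 12 9)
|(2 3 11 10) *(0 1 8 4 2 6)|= |(0 1 8 4 2 3 11 10 6)|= 9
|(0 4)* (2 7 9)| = |(0 4)(2 7 9)| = 6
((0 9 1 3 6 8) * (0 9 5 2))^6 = ((0 5 2)(1 3 6 8 9))^6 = (1 3 6 8 9)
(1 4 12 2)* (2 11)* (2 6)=[0, 4, 1, 3, 12, 5, 2, 7, 8, 9, 10, 6, 11]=(1 4 12 11 6 2)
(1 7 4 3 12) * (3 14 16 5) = (1 7 4 14 16 5 3 12) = [0, 7, 2, 12, 14, 3, 6, 4, 8, 9, 10, 11, 1, 13, 16, 15, 5]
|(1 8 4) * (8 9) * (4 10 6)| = 6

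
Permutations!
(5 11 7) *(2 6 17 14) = (2 6 17 14)(5 11 7) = [0, 1, 6, 3, 4, 11, 17, 5, 8, 9, 10, 7, 12, 13, 2, 15, 16, 14]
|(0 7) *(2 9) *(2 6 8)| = 4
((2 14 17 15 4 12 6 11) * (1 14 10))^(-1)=(1 10 2 11 6 12 4 15 17 14)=((1 14 17 15 4 12 6 11 2 10))^(-1)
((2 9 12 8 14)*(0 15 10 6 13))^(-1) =(0 13 6 10 15)(2 14 8 12 9)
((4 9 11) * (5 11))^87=(4 11 5 9)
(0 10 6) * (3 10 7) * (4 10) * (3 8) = (0 7 8 3 4 10 6) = [7, 1, 2, 4, 10, 5, 0, 8, 3, 9, 6]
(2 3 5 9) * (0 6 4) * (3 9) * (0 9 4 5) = (0 6 5 3)(2 4 9) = [6, 1, 4, 0, 9, 3, 5, 7, 8, 2]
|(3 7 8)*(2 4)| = |(2 4)(3 7 8)| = 6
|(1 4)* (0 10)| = |(0 10)(1 4)| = 2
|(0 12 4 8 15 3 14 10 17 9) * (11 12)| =|(0 11 12 4 8 15 3 14 10 17 9)| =11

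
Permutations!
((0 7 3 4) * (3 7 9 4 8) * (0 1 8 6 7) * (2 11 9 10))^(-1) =(0 7 6 3 8 1 4 9 11 2 10)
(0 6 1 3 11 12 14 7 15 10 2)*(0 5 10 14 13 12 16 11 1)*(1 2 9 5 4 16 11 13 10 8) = (0 6)(1 3 2 4 16 13 12 10 9 5 8)(7 15 14) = [6, 3, 4, 2, 16, 8, 0, 15, 1, 5, 9, 11, 10, 12, 7, 14, 13]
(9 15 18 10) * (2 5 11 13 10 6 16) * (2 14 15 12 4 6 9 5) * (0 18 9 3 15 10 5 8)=(0 18 3 15 9 12 4 6 16 14 10 8)(5 11 13)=[18, 1, 2, 15, 6, 11, 16, 7, 0, 12, 8, 13, 4, 5, 10, 9, 14, 17, 3]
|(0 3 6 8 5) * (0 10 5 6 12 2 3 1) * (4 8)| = |(0 1)(2 3 12)(4 8 6)(5 10)| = 6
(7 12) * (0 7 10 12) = (0 7)(10 12) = [7, 1, 2, 3, 4, 5, 6, 0, 8, 9, 12, 11, 10]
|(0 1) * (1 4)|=3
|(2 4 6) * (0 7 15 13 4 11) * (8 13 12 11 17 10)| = 35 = |(0 7 15 12 11)(2 17 10 8 13 4 6)|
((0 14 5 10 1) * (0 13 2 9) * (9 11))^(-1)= ((0 14 5 10 1 13 2 11 9))^(-1)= (0 9 11 2 13 1 10 5 14)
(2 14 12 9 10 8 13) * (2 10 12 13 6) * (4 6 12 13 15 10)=(2 14 15 10 8 12 9 13 4 6)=[0, 1, 14, 3, 6, 5, 2, 7, 12, 13, 8, 11, 9, 4, 15, 10]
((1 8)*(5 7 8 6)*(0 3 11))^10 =(0 3 11)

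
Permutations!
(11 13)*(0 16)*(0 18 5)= (0 16 18 5)(11 13)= [16, 1, 2, 3, 4, 0, 6, 7, 8, 9, 10, 13, 12, 11, 14, 15, 18, 17, 5]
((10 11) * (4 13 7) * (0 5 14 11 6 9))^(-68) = (0 14 10 9 5 11 6)(4 13 7)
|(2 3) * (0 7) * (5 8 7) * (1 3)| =|(0 5 8 7)(1 3 2)| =12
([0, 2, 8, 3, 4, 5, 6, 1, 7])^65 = [0, 2, 8, 3, 4, 5, 6, 1, 7]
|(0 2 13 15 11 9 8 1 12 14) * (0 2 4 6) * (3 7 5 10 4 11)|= 16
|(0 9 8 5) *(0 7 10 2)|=|(0 9 8 5 7 10 2)|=7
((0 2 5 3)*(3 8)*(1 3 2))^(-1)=(0 3 1)(2 8 5)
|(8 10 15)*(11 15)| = 4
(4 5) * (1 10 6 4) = (1 10 6 4 5) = [0, 10, 2, 3, 5, 1, 4, 7, 8, 9, 6]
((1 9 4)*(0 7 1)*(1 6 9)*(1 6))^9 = (0 6)(1 4)(7 9)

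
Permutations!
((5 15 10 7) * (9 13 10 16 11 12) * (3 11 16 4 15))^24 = ((16)(3 11 12 9 13 10 7 5)(4 15))^24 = (16)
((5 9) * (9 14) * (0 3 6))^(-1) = ((0 3 6)(5 14 9))^(-1) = (0 6 3)(5 9 14)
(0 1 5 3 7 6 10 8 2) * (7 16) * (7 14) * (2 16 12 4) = (0 1 5 3 12 4 2)(6 10 8 16 14 7) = [1, 5, 0, 12, 2, 3, 10, 6, 16, 9, 8, 11, 4, 13, 7, 15, 14]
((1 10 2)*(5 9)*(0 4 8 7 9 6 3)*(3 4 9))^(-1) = (0 3 7 8 4 6 5 9)(1 2 10)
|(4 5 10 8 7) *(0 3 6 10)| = |(0 3 6 10 8 7 4 5)| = 8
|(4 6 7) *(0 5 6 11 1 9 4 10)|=20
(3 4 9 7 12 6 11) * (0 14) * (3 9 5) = (0 14)(3 4 5)(6 11 9 7 12) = [14, 1, 2, 4, 5, 3, 11, 12, 8, 7, 10, 9, 6, 13, 0]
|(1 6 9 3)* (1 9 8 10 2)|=10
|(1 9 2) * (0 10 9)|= |(0 10 9 2 1)|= 5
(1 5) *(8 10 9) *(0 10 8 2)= [10, 5, 0, 3, 4, 1, 6, 7, 8, 2, 9]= (0 10 9 2)(1 5)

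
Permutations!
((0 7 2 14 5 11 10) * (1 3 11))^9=(14)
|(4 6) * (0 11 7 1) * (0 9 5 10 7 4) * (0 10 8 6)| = 21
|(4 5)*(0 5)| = |(0 5 4)| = 3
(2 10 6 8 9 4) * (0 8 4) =(0 8 9)(2 10 6 4) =[8, 1, 10, 3, 2, 5, 4, 7, 9, 0, 6]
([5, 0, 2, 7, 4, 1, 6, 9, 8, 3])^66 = (9)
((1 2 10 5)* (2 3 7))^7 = ((1 3 7 2 10 5))^7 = (1 3 7 2 10 5)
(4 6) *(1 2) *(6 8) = (1 2)(4 8 6) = [0, 2, 1, 3, 8, 5, 4, 7, 6]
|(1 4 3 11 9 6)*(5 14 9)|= 8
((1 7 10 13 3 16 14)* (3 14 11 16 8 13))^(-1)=((1 7 10 3 8 13 14)(11 16))^(-1)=(1 14 13 8 3 10 7)(11 16)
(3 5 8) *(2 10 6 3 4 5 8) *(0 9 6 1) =(0 9 6 3 8 4 5 2 10 1) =[9, 0, 10, 8, 5, 2, 3, 7, 4, 6, 1]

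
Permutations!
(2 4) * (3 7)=[0, 1, 4, 7, 2, 5, 6, 3]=(2 4)(3 7)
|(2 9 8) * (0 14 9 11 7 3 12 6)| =|(0 14 9 8 2 11 7 3 12 6)| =10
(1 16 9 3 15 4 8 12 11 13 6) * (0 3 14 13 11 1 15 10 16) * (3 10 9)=(0 10 16 3 9 14 13 6 15 4 8 12 1)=[10, 0, 2, 9, 8, 5, 15, 7, 12, 14, 16, 11, 1, 6, 13, 4, 3]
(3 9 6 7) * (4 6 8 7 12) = (3 9 8 7)(4 6 12) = [0, 1, 2, 9, 6, 5, 12, 3, 7, 8, 10, 11, 4]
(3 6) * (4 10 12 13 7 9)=(3 6)(4 10 12 13 7 9)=[0, 1, 2, 6, 10, 5, 3, 9, 8, 4, 12, 11, 13, 7]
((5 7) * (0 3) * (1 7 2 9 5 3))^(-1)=(0 3 7 1)(2 5 9)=((0 1 7 3)(2 9 5))^(-1)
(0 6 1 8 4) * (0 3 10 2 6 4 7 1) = (0 4 3 10 2 6)(1 8 7) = [4, 8, 6, 10, 3, 5, 0, 1, 7, 9, 2]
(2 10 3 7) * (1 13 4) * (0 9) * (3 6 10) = [9, 13, 3, 7, 1, 5, 10, 2, 8, 0, 6, 11, 12, 4] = (0 9)(1 13 4)(2 3 7)(6 10)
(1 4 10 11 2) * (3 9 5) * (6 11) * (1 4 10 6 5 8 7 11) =(1 10 5 3 9 8 7 11 2 4 6) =[0, 10, 4, 9, 6, 3, 1, 11, 7, 8, 5, 2]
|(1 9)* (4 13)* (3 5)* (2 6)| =2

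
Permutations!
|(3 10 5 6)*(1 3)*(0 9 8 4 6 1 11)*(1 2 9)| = 11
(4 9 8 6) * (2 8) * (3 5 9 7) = [0, 1, 8, 5, 7, 9, 4, 3, 6, 2] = (2 8 6 4 7 3 5 9)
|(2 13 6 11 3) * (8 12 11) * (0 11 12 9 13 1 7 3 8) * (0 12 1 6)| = 30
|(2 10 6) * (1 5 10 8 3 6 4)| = 4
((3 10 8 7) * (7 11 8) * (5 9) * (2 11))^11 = ((2 11 8)(3 10 7)(5 9))^11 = (2 8 11)(3 7 10)(5 9)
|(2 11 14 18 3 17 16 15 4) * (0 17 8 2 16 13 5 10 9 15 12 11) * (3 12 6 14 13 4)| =17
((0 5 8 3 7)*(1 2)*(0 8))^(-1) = ((0 5)(1 2)(3 7 8))^(-1) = (0 5)(1 2)(3 8 7)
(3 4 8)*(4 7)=(3 7 4 8)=[0, 1, 2, 7, 8, 5, 6, 4, 3]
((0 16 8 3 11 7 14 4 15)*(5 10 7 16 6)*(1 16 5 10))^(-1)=((0 6 10 7 14 4 15)(1 16 8 3 11 5))^(-1)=(0 15 4 14 7 10 6)(1 5 11 3 8 16)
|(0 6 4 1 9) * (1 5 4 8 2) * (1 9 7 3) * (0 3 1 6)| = |(1 7)(2 9 3 6 8)(4 5)| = 10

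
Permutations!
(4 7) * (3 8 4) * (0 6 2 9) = (0 6 2 9)(3 8 4 7) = [6, 1, 9, 8, 7, 5, 2, 3, 4, 0]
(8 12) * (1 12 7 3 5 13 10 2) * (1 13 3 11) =[0, 12, 13, 5, 4, 3, 6, 11, 7, 9, 2, 1, 8, 10] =(1 12 8 7 11)(2 13 10)(3 5)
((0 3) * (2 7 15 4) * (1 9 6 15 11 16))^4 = (1 4 16 15 11 6 7 9 2)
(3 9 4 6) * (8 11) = (3 9 4 6)(8 11) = [0, 1, 2, 9, 6, 5, 3, 7, 11, 4, 10, 8]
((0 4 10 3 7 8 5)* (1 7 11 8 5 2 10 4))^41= (0 1 7 5)(2 10 3 11 8)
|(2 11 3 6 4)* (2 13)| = |(2 11 3 6 4 13)| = 6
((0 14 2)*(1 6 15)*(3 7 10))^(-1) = (0 2 14)(1 15 6)(3 10 7)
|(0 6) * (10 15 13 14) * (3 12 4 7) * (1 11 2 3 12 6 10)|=|(0 10 15 13 14 1 11 2 3 6)(4 7 12)|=30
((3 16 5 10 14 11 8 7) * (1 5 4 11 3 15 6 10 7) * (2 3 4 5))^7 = ((1 2 3 16 5 7 15 6 10 14 4 11 8))^7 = (1 6 2 10 3 14 16 4 5 11 7 8 15)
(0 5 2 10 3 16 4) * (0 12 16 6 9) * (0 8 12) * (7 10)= (0 5 2 7 10 3 6 9 8 12 16 4)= [5, 1, 7, 6, 0, 2, 9, 10, 12, 8, 3, 11, 16, 13, 14, 15, 4]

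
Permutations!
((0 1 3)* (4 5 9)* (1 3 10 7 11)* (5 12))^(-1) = ((0 3)(1 10 7 11)(4 12 5 9))^(-1) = (0 3)(1 11 7 10)(4 9 5 12)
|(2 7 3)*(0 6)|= |(0 6)(2 7 3)|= 6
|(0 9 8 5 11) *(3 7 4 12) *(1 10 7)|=|(0 9 8 5 11)(1 10 7 4 12 3)|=30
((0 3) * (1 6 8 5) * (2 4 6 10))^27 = (0 3)(1 5 8 6 4 2 10)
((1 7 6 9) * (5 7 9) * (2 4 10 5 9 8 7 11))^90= ((1 8 7 6 9)(2 4 10 5 11))^90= (11)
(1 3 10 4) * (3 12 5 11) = [0, 12, 2, 10, 1, 11, 6, 7, 8, 9, 4, 3, 5] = (1 12 5 11 3 10 4)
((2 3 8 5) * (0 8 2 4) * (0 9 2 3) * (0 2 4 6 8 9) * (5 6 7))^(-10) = ((0 9 4)(5 7)(6 8))^(-10) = (0 4 9)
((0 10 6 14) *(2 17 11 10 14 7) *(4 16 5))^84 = ((0 14)(2 17 11 10 6 7)(4 16 5))^84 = (17)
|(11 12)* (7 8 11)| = |(7 8 11 12)| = 4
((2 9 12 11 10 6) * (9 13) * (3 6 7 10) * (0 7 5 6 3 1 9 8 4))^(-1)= (0 4 8 13 2 6 5 10 7)(1 11 12 9)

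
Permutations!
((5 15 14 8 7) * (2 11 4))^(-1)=((2 11 4)(5 15 14 8 7))^(-1)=(2 4 11)(5 7 8 14 15)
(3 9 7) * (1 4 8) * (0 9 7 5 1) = (0 9 5 1 4 8)(3 7) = [9, 4, 2, 7, 8, 1, 6, 3, 0, 5]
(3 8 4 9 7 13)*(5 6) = (3 8 4 9 7 13)(5 6) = [0, 1, 2, 8, 9, 6, 5, 13, 4, 7, 10, 11, 12, 3]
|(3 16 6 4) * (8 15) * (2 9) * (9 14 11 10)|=20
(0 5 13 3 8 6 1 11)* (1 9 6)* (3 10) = [5, 11, 2, 8, 4, 13, 9, 7, 1, 6, 3, 0, 12, 10] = (0 5 13 10 3 8 1 11)(6 9)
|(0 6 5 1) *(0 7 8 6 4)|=|(0 4)(1 7 8 6 5)|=10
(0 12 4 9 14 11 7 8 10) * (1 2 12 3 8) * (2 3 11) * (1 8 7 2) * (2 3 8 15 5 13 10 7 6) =(0 11 3 6 2 12 4 9 14 1 8 7 15 5 13 10) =[11, 8, 12, 6, 9, 13, 2, 15, 7, 14, 0, 3, 4, 10, 1, 5]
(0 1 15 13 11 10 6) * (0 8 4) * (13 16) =[1, 15, 2, 3, 0, 5, 8, 7, 4, 9, 6, 10, 12, 11, 14, 16, 13] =(0 1 15 16 13 11 10 6 8 4)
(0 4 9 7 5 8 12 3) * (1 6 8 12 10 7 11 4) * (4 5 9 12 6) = (0 1 4 12 3)(5 6 8 10 7 9 11) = [1, 4, 2, 0, 12, 6, 8, 9, 10, 11, 7, 5, 3]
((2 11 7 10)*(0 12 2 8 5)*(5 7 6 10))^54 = ((0 12 2 11 6 10 8 7 5))^54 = (12)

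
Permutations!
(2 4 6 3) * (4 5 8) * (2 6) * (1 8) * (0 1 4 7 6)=(0 1 8 7 6 3)(2 5 4)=[1, 8, 5, 0, 2, 4, 3, 6, 7]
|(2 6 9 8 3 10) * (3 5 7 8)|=15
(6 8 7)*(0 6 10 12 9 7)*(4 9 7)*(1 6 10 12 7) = (0 10 7 12 1 6 8)(4 9) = [10, 6, 2, 3, 9, 5, 8, 12, 0, 4, 7, 11, 1]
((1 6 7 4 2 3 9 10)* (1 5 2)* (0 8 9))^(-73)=(0 5 8 2 9 3 10)(1 4 7 6)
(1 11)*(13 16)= (1 11)(13 16)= [0, 11, 2, 3, 4, 5, 6, 7, 8, 9, 10, 1, 12, 16, 14, 15, 13]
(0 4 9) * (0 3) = (0 4 9 3) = [4, 1, 2, 0, 9, 5, 6, 7, 8, 3]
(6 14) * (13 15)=(6 14)(13 15)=[0, 1, 2, 3, 4, 5, 14, 7, 8, 9, 10, 11, 12, 15, 6, 13]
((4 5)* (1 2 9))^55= ((1 2 9)(4 5))^55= (1 2 9)(4 5)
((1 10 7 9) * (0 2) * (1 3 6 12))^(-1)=((0 2)(1 10 7 9 3 6 12))^(-1)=(0 2)(1 12 6 3 9 7 10)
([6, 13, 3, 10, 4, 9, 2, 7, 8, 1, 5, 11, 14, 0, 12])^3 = (0 3 9)(1 6 10)(2 5 13)(12 14)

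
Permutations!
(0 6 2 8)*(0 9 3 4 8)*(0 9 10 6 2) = (0 2 9 3 4 8 10 6) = [2, 1, 9, 4, 8, 5, 0, 7, 10, 3, 6]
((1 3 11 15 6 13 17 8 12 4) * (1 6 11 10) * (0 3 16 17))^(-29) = (0 16 4 3 17 6 10 8 13 1 12)(11 15)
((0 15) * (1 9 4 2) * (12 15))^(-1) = ((0 12 15)(1 9 4 2))^(-1) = (0 15 12)(1 2 4 9)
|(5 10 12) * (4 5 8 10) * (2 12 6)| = |(2 12 8 10 6)(4 5)| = 10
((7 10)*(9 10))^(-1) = ((7 9 10))^(-1) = (7 10 9)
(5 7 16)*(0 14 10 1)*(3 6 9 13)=[14, 0, 2, 6, 4, 7, 9, 16, 8, 13, 1, 11, 12, 3, 10, 15, 5]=(0 14 10 1)(3 6 9 13)(5 7 16)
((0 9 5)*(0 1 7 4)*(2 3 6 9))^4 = ((0 2 3 6 9 5 1 7 4))^4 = (0 9 4 6 7 3 1 2 5)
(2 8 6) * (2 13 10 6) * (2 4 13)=[0, 1, 8, 3, 13, 5, 2, 7, 4, 9, 6, 11, 12, 10]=(2 8 4 13 10 6)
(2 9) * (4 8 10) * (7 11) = [0, 1, 9, 3, 8, 5, 6, 11, 10, 2, 4, 7] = (2 9)(4 8 10)(7 11)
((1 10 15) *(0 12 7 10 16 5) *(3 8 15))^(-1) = ((0 12 7 10 3 8 15 1 16 5))^(-1) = (0 5 16 1 15 8 3 10 7 12)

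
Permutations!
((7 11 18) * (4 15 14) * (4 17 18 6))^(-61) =(4 17 11 15 18 6 14 7)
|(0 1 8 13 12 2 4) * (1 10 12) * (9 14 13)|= 5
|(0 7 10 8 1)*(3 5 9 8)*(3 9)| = 6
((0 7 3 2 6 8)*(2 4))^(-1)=(0 8 6 2 4 3 7)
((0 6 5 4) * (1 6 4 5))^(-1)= (0 4)(1 6)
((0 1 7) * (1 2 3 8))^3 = (0 8)(1 2)(3 7)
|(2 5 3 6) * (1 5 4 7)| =|(1 5 3 6 2 4 7)| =7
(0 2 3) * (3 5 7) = [2, 1, 5, 0, 4, 7, 6, 3] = (0 2 5 7 3)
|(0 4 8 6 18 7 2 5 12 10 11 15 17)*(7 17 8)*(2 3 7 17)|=|(0 4 17)(2 5 12 10 11 15 8 6 18)(3 7)|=18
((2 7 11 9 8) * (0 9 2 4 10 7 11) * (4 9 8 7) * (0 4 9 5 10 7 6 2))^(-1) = ((0 8 5 10 9 6 2 11)(4 7))^(-1) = (0 11 2 6 9 10 5 8)(4 7)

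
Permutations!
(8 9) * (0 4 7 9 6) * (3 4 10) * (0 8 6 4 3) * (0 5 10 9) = (0 9 6 8 4 7)(5 10) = [9, 1, 2, 3, 7, 10, 8, 0, 4, 6, 5]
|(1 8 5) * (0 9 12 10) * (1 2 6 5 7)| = |(0 9 12 10)(1 8 7)(2 6 5)| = 12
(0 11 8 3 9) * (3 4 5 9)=(0 11 8 4 5 9)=[11, 1, 2, 3, 5, 9, 6, 7, 4, 0, 10, 8]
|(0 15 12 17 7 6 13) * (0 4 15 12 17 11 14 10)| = 30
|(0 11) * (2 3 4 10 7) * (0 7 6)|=|(0 11 7 2 3 4 10 6)|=8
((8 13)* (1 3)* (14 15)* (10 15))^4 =(10 15 14)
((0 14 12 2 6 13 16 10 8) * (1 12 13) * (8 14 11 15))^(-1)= (0 8 15 11)(1 6 2 12)(10 16 13 14)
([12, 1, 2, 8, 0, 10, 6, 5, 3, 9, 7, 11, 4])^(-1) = [4, 1, 2, 8, 12, 7, 6, 10, 3, 9, 5, 11, 0]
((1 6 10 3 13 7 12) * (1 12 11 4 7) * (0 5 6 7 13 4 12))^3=(0 10 13 11 5 3 1 12 6 4 7)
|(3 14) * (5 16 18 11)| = 4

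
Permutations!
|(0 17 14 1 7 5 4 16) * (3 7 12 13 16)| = 28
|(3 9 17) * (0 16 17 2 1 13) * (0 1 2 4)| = |(0 16 17 3 9 4)(1 13)| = 6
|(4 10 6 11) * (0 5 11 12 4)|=|(0 5 11)(4 10 6 12)|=12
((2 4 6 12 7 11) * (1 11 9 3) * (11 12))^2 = (1 7 3 12 9)(2 6)(4 11)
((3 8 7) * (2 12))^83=(2 12)(3 7 8)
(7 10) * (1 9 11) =(1 9 11)(7 10) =[0, 9, 2, 3, 4, 5, 6, 10, 8, 11, 7, 1]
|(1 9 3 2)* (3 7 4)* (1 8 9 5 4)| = |(1 5 4 3 2 8 9 7)| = 8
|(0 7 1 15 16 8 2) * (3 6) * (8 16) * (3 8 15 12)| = 8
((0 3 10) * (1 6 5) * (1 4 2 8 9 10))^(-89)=((0 3 1 6 5 4 2 8 9 10))^(-89)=(0 3 1 6 5 4 2 8 9 10)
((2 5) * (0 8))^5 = ((0 8)(2 5))^5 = (0 8)(2 5)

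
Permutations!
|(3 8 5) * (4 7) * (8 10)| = 4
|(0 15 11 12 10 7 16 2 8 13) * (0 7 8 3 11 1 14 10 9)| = 14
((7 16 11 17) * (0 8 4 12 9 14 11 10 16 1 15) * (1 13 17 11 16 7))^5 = ((0 8 4 12 9 14 16 10 7 13 17 1 15))^5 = (0 14 17 4 10 15 9 13 8 16 1 12 7)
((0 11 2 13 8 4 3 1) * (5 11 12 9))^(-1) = (0 1 3 4 8 13 2 11 5 9 12)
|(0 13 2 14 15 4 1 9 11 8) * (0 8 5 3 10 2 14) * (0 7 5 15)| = 15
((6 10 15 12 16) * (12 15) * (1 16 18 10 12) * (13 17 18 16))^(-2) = (1 18 13 10 17)(6 12 16)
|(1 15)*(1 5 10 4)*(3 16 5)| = |(1 15 3 16 5 10 4)| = 7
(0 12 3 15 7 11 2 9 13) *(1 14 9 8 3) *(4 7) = [12, 14, 8, 15, 7, 5, 6, 11, 3, 13, 10, 2, 1, 0, 9, 4] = (0 12 1 14 9 13)(2 8 3 15 4 7 11)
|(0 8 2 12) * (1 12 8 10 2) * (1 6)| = |(0 10 2 8 6 1 12)| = 7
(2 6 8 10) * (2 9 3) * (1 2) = (1 2 6 8 10 9 3) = [0, 2, 6, 1, 4, 5, 8, 7, 10, 3, 9]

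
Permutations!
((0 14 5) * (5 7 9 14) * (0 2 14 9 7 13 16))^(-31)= (0 16 13 14 2 5)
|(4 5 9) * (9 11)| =|(4 5 11 9)| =4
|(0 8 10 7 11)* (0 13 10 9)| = |(0 8 9)(7 11 13 10)| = 12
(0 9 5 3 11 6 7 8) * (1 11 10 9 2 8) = (0 2 8)(1 11 6 7)(3 10 9 5) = [2, 11, 8, 10, 4, 3, 7, 1, 0, 5, 9, 6]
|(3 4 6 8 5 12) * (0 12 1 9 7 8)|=5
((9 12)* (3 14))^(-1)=((3 14)(9 12))^(-1)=(3 14)(9 12)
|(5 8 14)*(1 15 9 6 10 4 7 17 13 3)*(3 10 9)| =|(1 15 3)(4 7 17 13 10)(5 8 14)(6 9)| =30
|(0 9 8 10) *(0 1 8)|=|(0 9)(1 8 10)|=6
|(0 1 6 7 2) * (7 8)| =|(0 1 6 8 7 2)| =6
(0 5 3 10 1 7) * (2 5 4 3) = (0 4 3 10 1 7)(2 5) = [4, 7, 5, 10, 3, 2, 6, 0, 8, 9, 1]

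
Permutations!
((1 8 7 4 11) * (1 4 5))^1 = (1 8 7 5)(4 11)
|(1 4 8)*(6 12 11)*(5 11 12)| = 3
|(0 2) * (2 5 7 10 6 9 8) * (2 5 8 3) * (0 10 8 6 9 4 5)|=|(0 6 4 5 7 8)(2 10 9 3)|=12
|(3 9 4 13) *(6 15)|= |(3 9 4 13)(6 15)|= 4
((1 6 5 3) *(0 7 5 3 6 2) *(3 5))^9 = (0 2 1 3 7)(5 6)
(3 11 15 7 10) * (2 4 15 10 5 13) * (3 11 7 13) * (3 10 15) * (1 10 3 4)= [0, 10, 1, 7, 4, 3, 6, 5, 8, 9, 11, 15, 12, 2, 14, 13]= (1 10 11 15 13 2)(3 7 5)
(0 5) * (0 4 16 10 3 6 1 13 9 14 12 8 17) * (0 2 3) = [5, 13, 3, 6, 16, 4, 1, 7, 17, 14, 0, 11, 8, 9, 12, 15, 10, 2] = (0 5 4 16 10)(1 13 9 14 12 8 17 2 3 6)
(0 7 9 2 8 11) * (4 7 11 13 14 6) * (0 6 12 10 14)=(0 11 6 4 7 9 2 8 13)(10 14 12)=[11, 1, 8, 3, 7, 5, 4, 9, 13, 2, 14, 6, 10, 0, 12]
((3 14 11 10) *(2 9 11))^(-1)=(2 14 3 10 11 9)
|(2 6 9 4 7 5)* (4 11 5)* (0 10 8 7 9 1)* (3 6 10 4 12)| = |(0 4 9 11 5 2 10 8 7 12 3 6 1)| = 13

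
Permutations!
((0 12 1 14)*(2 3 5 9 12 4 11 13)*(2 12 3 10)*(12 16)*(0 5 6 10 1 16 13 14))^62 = ((0 4 11 14 5 9 3 6 10 2 1)(12 16))^62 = (16)(0 6 14 1 3 11 2 9 4 10 5)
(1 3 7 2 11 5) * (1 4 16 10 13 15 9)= (1 3 7 2 11 5 4 16 10 13 15 9)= [0, 3, 11, 7, 16, 4, 6, 2, 8, 1, 13, 5, 12, 15, 14, 9, 10]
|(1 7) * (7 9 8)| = 4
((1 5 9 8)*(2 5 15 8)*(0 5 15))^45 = ((0 5 9 2 15 8 1))^45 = (0 2 1 9 8 5 15)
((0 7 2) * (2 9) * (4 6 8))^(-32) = ((0 7 9 2)(4 6 8))^(-32) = (9)(4 6 8)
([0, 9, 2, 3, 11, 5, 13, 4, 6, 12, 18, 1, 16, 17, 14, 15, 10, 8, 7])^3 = [0, 16, 2, 3, 9, 5, 8, 1, 17, 10, 4, 12, 18, 6, 14, 15, 7, 13, 11]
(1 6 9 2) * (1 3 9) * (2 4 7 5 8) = (1 6)(2 3 9 4 7 5 8) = [0, 6, 3, 9, 7, 8, 1, 5, 2, 4]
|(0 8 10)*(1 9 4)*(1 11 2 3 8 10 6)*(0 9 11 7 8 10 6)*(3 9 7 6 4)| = |(0 4 6 1 11 2 9 3 10 7 8)| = 11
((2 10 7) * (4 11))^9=(4 11)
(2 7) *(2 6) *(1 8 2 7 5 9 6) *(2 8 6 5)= (1 6 7)(5 9)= [0, 6, 2, 3, 4, 9, 7, 1, 8, 5]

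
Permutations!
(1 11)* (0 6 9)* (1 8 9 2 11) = (0 6 2 11 8 9) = [6, 1, 11, 3, 4, 5, 2, 7, 9, 0, 10, 8]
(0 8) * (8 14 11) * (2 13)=(0 14 11 8)(2 13)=[14, 1, 13, 3, 4, 5, 6, 7, 0, 9, 10, 8, 12, 2, 11]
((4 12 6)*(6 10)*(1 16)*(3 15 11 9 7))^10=((1 16)(3 15 11 9 7)(4 12 10 6))^10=(16)(4 10)(6 12)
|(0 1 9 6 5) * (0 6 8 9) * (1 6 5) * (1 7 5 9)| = 7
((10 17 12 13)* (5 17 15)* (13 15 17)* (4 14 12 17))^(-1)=((17)(4 14 12 15 5 13 10))^(-1)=(17)(4 10 13 5 15 12 14)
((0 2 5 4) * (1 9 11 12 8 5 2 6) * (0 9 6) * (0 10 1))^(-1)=((0 10 1 6)(4 9 11 12 8 5))^(-1)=(0 6 1 10)(4 5 8 12 11 9)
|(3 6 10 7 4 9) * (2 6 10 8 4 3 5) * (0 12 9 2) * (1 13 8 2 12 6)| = 30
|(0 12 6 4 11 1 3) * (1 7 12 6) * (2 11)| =9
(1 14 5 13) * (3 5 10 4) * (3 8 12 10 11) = (1 14 11 3 5 13)(4 8 12 10) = [0, 14, 2, 5, 8, 13, 6, 7, 12, 9, 4, 3, 10, 1, 11]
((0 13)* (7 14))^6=((0 13)(7 14))^6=(14)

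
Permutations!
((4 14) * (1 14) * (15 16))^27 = (15 16)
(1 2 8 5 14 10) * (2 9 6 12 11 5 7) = [0, 9, 8, 3, 4, 14, 12, 2, 7, 6, 1, 5, 11, 13, 10] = (1 9 6 12 11 5 14 10)(2 8 7)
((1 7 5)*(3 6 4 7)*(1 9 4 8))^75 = (1 8 6 3)(4 9 5 7)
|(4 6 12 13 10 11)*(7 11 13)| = |(4 6 12 7 11)(10 13)| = 10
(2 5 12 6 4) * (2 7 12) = (2 5)(4 7 12 6) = [0, 1, 5, 3, 7, 2, 4, 12, 8, 9, 10, 11, 6]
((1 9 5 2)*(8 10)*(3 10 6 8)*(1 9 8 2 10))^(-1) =(1 3 10 5 9 2 6 8)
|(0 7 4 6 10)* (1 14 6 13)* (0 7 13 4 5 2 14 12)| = 12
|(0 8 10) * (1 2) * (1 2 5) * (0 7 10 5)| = |(0 8 5 1)(7 10)| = 4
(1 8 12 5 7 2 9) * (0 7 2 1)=(0 7 1 8 12 5 2 9)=[7, 8, 9, 3, 4, 2, 6, 1, 12, 0, 10, 11, 5]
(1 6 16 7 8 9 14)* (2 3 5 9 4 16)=(1 6 2 3 5 9 14)(4 16 7 8)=[0, 6, 3, 5, 16, 9, 2, 8, 4, 14, 10, 11, 12, 13, 1, 15, 7]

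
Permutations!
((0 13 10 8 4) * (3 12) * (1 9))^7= ((0 13 10 8 4)(1 9)(3 12))^7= (0 10 4 13 8)(1 9)(3 12)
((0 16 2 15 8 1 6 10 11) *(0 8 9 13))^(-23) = (0 16 2 15 9 13)(1 10 8 6 11)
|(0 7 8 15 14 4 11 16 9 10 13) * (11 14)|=18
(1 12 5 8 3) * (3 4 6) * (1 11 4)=[0, 12, 2, 11, 6, 8, 3, 7, 1, 9, 10, 4, 5]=(1 12 5 8)(3 11 4 6)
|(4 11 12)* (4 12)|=|(12)(4 11)|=2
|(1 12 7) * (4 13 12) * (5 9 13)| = |(1 4 5 9 13 12 7)| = 7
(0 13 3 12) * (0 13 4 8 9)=(0 4 8 9)(3 12 13)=[4, 1, 2, 12, 8, 5, 6, 7, 9, 0, 10, 11, 13, 3]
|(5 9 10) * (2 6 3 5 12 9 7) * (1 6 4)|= 21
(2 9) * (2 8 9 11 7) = (2 11 7)(8 9) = [0, 1, 11, 3, 4, 5, 6, 2, 9, 8, 10, 7]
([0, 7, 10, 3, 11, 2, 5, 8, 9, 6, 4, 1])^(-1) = (1 11 4 10 2 5 6 9 8 7)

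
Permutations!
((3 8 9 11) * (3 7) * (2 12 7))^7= ((2 12 7 3 8 9 11))^7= (12)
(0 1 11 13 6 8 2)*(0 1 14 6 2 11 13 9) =(0 14 6 8 11 9)(1 13 2) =[14, 13, 1, 3, 4, 5, 8, 7, 11, 0, 10, 9, 12, 2, 6]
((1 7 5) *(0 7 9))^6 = (0 7 5 1 9)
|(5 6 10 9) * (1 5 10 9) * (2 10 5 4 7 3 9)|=9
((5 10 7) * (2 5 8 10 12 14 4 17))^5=((2 5 12 14 4 17)(7 8 10))^5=(2 17 4 14 12 5)(7 10 8)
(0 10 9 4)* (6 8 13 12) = [10, 1, 2, 3, 0, 5, 8, 7, 13, 4, 9, 11, 6, 12] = (0 10 9 4)(6 8 13 12)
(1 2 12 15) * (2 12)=(1 12 15)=[0, 12, 2, 3, 4, 5, 6, 7, 8, 9, 10, 11, 15, 13, 14, 1]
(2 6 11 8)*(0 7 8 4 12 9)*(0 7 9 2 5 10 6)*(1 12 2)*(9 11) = [11, 12, 0, 3, 2, 10, 9, 8, 5, 7, 6, 4, 1] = (0 11 4 2)(1 12)(5 10 6 9 7 8)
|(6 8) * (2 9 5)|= 6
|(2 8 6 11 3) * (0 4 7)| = 15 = |(0 4 7)(2 8 6 11 3)|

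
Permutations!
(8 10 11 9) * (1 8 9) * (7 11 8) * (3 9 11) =(1 7 3 9 11)(8 10) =[0, 7, 2, 9, 4, 5, 6, 3, 10, 11, 8, 1]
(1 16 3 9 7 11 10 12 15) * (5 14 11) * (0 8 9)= (0 8 9 7 5 14 11 10 12 15 1 16 3)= [8, 16, 2, 0, 4, 14, 6, 5, 9, 7, 12, 10, 15, 13, 11, 1, 3]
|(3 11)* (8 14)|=2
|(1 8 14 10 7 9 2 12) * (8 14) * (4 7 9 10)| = 8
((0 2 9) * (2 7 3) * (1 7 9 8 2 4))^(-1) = (0 9)(1 4 3 7)(2 8)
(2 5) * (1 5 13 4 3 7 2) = (1 5)(2 13 4 3 7) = [0, 5, 13, 7, 3, 1, 6, 2, 8, 9, 10, 11, 12, 4]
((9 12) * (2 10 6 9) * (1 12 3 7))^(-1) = ((1 12 2 10 6 9 3 7))^(-1) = (1 7 3 9 6 10 2 12)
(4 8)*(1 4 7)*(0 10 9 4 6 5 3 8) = (0 10 9 4)(1 6 5 3 8 7) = [10, 6, 2, 8, 0, 3, 5, 1, 7, 4, 9]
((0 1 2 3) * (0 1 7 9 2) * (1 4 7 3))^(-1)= (0 1 2 9 7 4 3)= ((0 3 4 7 9 2 1))^(-1)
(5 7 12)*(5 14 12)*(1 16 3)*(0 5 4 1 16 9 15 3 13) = [5, 9, 2, 16, 1, 7, 6, 4, 8, 15, 10, 11, 14, 0, 12, 3, 13] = (0 5 7 4 1 9 15 3 16 13)(12 14)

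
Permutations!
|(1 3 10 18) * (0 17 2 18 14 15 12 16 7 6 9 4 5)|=16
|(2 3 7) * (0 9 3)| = 5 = |(0 9 3 7 2)|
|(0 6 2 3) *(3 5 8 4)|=|(0 6 2 5 8 4 3)|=7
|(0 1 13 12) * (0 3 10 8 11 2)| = 9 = |(0 1 13 12 3 10 8 11 2)|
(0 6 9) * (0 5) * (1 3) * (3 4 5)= (0 6 9 3 1 4 5)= [6, 4, 2, 1, 5, 0, 9, 7, 8, 3]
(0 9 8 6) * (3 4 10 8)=(0 9 3 4 10 8 6)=[9, 1, 2, 4, 10, 5, 0, 7, 6, 3, 8]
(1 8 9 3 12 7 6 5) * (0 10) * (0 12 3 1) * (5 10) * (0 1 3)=[5, 8, 2, 0, 4, 1, 10, 6, 9, 3, 12, 11, 7]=(0 5 1 8 9 3)(6 10 12 7)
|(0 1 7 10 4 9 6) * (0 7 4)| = |(0 1 4 9 6 7 10)| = 7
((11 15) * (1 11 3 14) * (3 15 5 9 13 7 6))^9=((15)(1 11 5 9 13 7 6 3 14))^9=(15)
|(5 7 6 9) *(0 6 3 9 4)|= 12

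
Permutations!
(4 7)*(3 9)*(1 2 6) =(1 2 6)(3 9)(4 7) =[0, 2, 6, 9, 7, 5, 1, 4, 8, 3]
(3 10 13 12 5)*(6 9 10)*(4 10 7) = (3 6 9 7 4 10 13 12 5) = [0, 1, 2, 6, 10, 3, 9, 4, 8, 7, 13, 11, 5, 12]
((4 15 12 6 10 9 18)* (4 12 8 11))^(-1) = (4 11 8 15)(6 12 18 9 10)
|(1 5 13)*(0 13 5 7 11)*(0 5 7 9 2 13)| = 12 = |(1 9 2 13)(5 7 11)|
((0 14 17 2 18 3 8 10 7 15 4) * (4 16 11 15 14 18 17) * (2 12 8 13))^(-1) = (0 4 14 7 10 8 12 17 2 13 3 18)(11 16 15)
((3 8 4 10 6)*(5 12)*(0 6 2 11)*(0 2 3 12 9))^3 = (0 5 6 9 12)(2 11)(3 10 4 8)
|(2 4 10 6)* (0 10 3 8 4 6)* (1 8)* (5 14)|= 4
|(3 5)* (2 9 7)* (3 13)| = |(2 9 7)(3 5 13)| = 3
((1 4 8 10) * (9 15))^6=((1 4 8 10)(9 15))^6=(15)(1 8)(4 10)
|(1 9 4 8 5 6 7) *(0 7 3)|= |(0 7 1 9 4 8 5 6 3)|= 9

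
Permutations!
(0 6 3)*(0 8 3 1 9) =(0 6 1 9)(3 8) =[6, 9, 2, 8, 4, 5, 1, 7, 3, 0]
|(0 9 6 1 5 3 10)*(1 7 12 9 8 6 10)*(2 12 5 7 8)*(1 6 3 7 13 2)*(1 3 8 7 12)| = 24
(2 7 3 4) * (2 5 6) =(2 7 3 4 5 6) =[0, 1, 7, 4, 5, 6, 2, 3]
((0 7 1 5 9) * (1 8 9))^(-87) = (0 7 8 9)(1 5)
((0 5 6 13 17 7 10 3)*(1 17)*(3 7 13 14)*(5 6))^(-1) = (0 3 14 6)(1 13 17)(7 10)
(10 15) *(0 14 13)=(0 14 13)(10 15)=[14, 1, 2, 3, 4, 5, 6, 7, 8, 9, 15, 11, 12, 0, 13, 10]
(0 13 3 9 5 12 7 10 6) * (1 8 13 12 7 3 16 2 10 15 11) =[12, 8, 10, 9, 4, 7, 0, 15, 13, 5, 6, 1, 3, 16, 14, 11, 2] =(0 12 3 9 5 7 15 11 1 8 13 16 2 10 6)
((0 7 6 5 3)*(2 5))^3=((0 7 6 2 5 3))^3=(0 2)(3 6)(5 7)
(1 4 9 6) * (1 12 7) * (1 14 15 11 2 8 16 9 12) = (1 4 12 7 14 15 11 2 8 16 9 6) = [0, 4, 8, 3, 12, 5, 1, 14, 16, 6, 10, 2, 7, 13, 15, 11, 9]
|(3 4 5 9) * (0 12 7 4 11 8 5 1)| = 5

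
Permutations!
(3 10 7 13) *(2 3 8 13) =(2 3 10 7)(8 13) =[0, 1, 3, 10, 4, 5, 6, 2, 13, 9, 7, 11, 12, 8]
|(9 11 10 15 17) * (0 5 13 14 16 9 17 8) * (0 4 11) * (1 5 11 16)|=|(17)(0 11 10 15 8 4 16 9)(1 5 13 14)|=8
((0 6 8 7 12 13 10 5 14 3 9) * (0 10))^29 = (0 13 12 7 8 6)(3 14 5 10 9)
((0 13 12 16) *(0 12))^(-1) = (0 13)(12 16)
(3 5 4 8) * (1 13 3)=[0, 13, 2, 5, 8, 4, 6, 7, 1, 9, 10, 11, 12, 3]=(1 13 3 5 4 8)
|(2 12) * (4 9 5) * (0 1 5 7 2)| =|(0 1 5 4 9 7 2 12)| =8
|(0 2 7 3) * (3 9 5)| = |(0 2 7 9 5 3)| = 6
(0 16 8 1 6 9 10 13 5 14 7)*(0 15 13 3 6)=(0 16 8 1)(3 6 9 10)(5 14 7 15 13)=[16, 0, 2, 6, 4, 14, 9, 15, 1, 10, 3, 11, 12, 5, 7, 13, 8]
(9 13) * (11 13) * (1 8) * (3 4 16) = (1 8)(3 4 16)(9 11 13) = [0, 8, 2, 4, 16, 5, 6, 7, 1, 11, 10, 13, 12, 9, 14, 15, 3]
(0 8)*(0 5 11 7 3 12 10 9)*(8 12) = (0 12 10 9)(3 8 5 11 7) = [12, 1, 2, 8, 4, 11, 6, 3, 5, 0, 9, 7, 10]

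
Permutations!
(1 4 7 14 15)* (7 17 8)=[0, 4, 2, 3, 17, 5, 6, 14, 7, 9, 10, 11, 12, 13, 15, 1, 16, 8]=(1 4 17 8 7 14 15)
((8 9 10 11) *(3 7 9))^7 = (3 7 9 10 11 8)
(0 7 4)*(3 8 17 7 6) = (0 6 3 8 17 7 4) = [6, 1, 2, 8, 0, 5, 3, 4, 17, 9, 10, 11, 12, 13, 14, 15, 16, 7]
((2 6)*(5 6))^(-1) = (2 6 5)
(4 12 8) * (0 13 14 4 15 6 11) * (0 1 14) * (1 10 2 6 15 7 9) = (15)(0 13)(1 14 4 12 8 7 9)(2 6 11 10) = [13, 14, 6, 3, 12, 5, 11, 9, 7, 1, 2, 10, 8, 0, 4, 15]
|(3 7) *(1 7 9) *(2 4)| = |(1 7 3 9)(2 4)| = 4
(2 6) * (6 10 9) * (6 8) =(2 10 9 8 6) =[0, 1, 10, 3, 4, 5, 2, 7, 6, 8, 9]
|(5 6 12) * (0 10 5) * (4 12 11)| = 7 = |(0 10 5 6 11 4 12)|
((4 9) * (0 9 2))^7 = ((0 9 4 2))^7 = (0 2 4 9)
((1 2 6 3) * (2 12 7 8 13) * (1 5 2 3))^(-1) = ((1 12 7 8 13 3 5 2 6))^(-1) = (1 6 2 5 3 13 8 7 12)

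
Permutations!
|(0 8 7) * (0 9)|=4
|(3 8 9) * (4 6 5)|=|(3 8 9)(4 6 5)|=3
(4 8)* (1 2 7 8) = (1 2 7 8 4) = [0, 2, 7, 3, 1, 5, 6, 8, 4]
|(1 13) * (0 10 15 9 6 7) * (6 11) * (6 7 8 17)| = 6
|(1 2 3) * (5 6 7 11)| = |(1 2 3)(5 6 7 11)| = 12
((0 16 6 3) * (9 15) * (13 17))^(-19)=(0 16 6 3)(9 15)(13 17)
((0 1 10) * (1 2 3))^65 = (10)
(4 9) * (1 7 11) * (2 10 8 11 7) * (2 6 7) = (1 6 7 2 10 8 11)(4 9) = [0, 6, 10, 3, 9, 5, 7, 2, 11, 4, 8, 1]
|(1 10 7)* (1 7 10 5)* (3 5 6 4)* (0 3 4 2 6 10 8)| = |(0 3 5 1 10 8)(2 6)| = 6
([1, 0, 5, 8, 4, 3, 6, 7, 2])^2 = [0, 1, 3, 2, 4, 8, 6, 7, 5]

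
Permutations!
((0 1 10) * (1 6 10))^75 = ((0 6 10))^75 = (10)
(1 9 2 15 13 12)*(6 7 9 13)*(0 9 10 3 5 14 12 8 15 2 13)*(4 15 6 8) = (0 9 13 4 15 8 6 7 10 3 5 14 12 1) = [9, 0, 2, 5, 15, 14, 7, 10, 6, 13, 3, 11, 1, 4, 12, 8]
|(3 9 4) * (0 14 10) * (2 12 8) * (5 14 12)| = 21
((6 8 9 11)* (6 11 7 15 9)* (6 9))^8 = ((6 8 9 7 15))^8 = (6 7 8 15 9)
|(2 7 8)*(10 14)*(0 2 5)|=|(0 2 7 8 5)(10 14)|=10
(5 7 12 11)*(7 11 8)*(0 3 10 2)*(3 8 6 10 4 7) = (0 8 3 4 7 12 6 10 2)(5 11) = [8, 1, 0, 4, 7, 11, 10, 12, 3, 9, 2, 5, 6]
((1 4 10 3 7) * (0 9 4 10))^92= ((0 9 4)(1 10 3 7))^92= (10)(0 4 9)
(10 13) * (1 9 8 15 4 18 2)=(1 9 8 15 4 18 2)(10 13)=[0, 9, 1, 3, 18, 5, 6, 7, 15, 8, 13, 11, 12, 10, 14, 4, 16, 17, 2]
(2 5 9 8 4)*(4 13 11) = (2 5 9 8 13 11 4) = [0, 1, 5, 3, 2, 9, 6, 7, 13, 8, 10, 4, 12, 11]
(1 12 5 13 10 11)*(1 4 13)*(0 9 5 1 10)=[9, 12, 2, 3, 13, 10, 6, 7, 8, 5, 11, 4, 1, 0]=(0 9 5 10 11 4 13)(1 12)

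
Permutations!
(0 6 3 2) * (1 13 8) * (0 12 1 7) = (0 6 3 2 12 1 13 8 7) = [6, 13, 12, 2, 4, 5, 3, 0, 7, 9, 10, 11, 1, 8]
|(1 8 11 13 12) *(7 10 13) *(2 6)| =14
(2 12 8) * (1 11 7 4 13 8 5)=[0, 11, 12, 3, 13, 1, 6, 4, 2, 9, 10, 7, 5, 8]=(1 11 7 4 13 8 2 12 5)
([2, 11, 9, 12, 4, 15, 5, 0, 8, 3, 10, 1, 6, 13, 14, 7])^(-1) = (0 7 15 5 6 12 3 9 2)(1 11)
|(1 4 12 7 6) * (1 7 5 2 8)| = 6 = |(1 4 12 5 2 8)(6 7)|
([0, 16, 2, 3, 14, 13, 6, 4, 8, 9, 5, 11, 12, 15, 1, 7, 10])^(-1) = (1 14 4 7 15 13 5 10 16)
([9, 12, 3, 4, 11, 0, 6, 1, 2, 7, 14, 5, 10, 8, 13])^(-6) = [8, 4, 1, 12, 10, 13, 6, 3, 7, 2, 5, 14, 11, 9, 0]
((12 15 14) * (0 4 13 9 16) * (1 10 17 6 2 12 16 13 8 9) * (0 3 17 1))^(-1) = ((0 4 8 9 13)(1 10)(2 12 15 14 16 3 17 6))^(-1) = (0 13 9 8 4)(1 10)(2 6 17 3 16 14 15 12)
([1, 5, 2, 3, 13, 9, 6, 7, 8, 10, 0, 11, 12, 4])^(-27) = [9, 10, 2, 3, 13, 0, 6, 7, 8, 1, 5, 11, 12, 4]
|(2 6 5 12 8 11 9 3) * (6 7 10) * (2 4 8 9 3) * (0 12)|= |(0 12 9 2 7 10 6 5)(3 4 8 11)|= 8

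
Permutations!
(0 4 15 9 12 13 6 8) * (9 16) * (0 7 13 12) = (0 4 15 16 9)(6 8 7 13) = [4, 1, 2, 3, 15, 5, 8, 13, 7, 0, 10, 11, 12, 6, 14, 16, 9]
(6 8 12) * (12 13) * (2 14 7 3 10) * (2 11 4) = (2 14 7 3 10 11 4)(6 8 13 12) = [0, 1, 14, 10, 2, 5, 8, 3, 13, 9, 11, 4, 6, 12, 7]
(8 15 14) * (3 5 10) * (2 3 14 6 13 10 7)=[0, 1, 3, 5, 4, 7, 13, 2, 15, 9, 14, 11, 12, 10, 8, 6]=(2 3 5 7)(6 13 10 14 8 15)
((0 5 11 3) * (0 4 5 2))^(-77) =((0 2)(3 4 5 11))^(-77) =(0 2)(3 11 5 4)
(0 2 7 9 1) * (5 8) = (0 2 7 9 1)(5 8) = [2, 0, 7, 3, 4, 8, 6, 9, 5, 1]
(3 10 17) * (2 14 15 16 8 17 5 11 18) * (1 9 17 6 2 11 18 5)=(1 9 17 3 10)(2 14 15 16 8 6)(5 18 11)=[0, 9, 14, 10, 4, 18, 2, 7, 6, 17, 1, 5, 12, 13, 15, 16, 8, 3, 11]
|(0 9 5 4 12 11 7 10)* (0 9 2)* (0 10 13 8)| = |(0 2 10 9 5 4 12 11 7 13 8)| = 11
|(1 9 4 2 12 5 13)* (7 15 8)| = |(1 9 4 2 12 5 13)(7 15 8)| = 21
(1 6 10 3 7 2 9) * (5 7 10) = [0, 6, 9, 10, 4, 7, 5, 2, 8, 1, 3] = (1 6 5 7 2 9)(3 10)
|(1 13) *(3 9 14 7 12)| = |(1 13)(3 9 14 7 12)| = 10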